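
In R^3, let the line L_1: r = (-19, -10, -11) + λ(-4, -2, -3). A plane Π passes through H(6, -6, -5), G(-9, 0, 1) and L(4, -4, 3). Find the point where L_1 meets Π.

HG = (-15, 6, 6), HL = (-2, 2, 8); a normal to Π is HG × HL = (36, 108, -18).
Using H: Π has equation 36x + 108y - 18z = -342.
Substitute r = (-19, -10, -11) + t(-4, -2, -3) into the plane: -1566 + (-306)t = -342, so t = -4.
Intersection: (-19, -10, -11) + (-4)·(-4, -2, -3) = (-3, -2, 1).

(-3, -2, 1)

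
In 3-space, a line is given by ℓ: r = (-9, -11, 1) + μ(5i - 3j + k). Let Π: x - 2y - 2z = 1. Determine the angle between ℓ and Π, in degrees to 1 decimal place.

30.5

sin θ = |n·v| / (|n||v|) = |9| / (√9 · √35) = 0.50709.
θ ≈ 30.5°.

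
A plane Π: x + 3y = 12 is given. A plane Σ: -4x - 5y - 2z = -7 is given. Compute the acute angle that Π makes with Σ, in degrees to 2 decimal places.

26.41

cos θ = |n₁·n₂| / (|n₁||n₂|) = |-19| / (√10 · √45).
θ = arccos(0.89567) ≈ 26.41°.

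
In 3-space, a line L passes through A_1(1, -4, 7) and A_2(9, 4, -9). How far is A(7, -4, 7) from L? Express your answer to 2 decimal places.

A direction vector for L is A_2 − A_1 = (8, 8, -16).
Taking (1, -4, 7) on L with direction v = (8, 8, -16): w = A − (1, -4, 7) = (6, 0, 0), and w × v = (0, 96, 48).
Distance = |w × v| / |v| = √11520 / √384 ≈ 5.48.

5.48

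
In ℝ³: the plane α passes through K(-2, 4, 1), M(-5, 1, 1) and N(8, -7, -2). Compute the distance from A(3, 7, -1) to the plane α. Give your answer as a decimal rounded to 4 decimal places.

1.6803

KM = (-3, -3, 0), KN = (10, -11, -3); a normal to α is KM × KN = (9, -9, 63).
Using K: α has equation 9x - 9y + 63z = 9.
n·A − d = (9)·(3) + (-9)·(7) + (63)·(-1) − 9 = -108; |n| = √4131.
Distance = |-108| / √4131 = 108/√4131 ≈ 1.6803.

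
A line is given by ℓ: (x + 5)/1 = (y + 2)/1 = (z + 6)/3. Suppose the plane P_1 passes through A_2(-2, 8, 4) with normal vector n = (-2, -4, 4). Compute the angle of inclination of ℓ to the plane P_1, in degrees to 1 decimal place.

ℓ has direction (1, 1, 3) through (-5, -2, -6).
P_1: n·r = n·A_2 gives -2x - 4y + 4z = -12.
sin θ = |n·v| / (|n||v|) = |6| / (√36 · √11) = 0.30151.
θ ≈ 17.5°.

17.5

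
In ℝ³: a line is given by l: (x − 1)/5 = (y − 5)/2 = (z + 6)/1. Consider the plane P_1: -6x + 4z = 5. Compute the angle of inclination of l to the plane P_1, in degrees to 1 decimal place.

41.2

l has direction (5, 2, 1) through (1, 5, -6).
sin θ = |n·v| / (|n||v|) = |-26| / (√52 · √30) = 0.65828.
θ ≈ 41.2°.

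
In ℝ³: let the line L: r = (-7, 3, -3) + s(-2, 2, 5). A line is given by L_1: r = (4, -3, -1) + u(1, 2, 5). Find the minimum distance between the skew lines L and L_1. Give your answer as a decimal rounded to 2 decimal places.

6.31

Common perpendicular direction n = (-2, 2, 5) × (1, 2, 5) = (0, 15, -6).
With w = (4, -3, -1) − (-7, 3, -3) = (11, -6, 2), w · n = -102.
Distance = |w · n| / |n| = |-102| / √261 ≈ 6.31.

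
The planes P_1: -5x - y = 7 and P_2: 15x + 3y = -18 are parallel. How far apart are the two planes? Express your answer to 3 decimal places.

Rescale P_2 by 1/(-3): -5x - y = 6. Then distance = |7 − 6| / √26 ≈ 0.196.

0.196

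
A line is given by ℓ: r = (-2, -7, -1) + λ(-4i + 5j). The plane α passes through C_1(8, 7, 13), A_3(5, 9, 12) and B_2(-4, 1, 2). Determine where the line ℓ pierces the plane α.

(-10, 3, -1)

C_1A_3 = (-3, 2, -1), C_1B_2 = (-12, -6, -11); a normal to α is C_1A_3 × C_1B_2 = (-28, -21, 42).
Using C_1: α has equation -28x - 21y + 42z = 175.
Substitute r = (-2, -7, -1) + t(-4, 5, 0) into the plane: 161 + 7t = 175, so t = 2.
Intersection: (-2, -7, -1) + 2·(-4, 5, 0) = (-10, 3, -1).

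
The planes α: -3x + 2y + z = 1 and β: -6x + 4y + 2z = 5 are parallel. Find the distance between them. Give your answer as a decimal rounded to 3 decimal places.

Rescale β by 1/2: -3x + 2y + z = 5/2. Then distance = |1 − (5/2)| / √14 ≈ 0.401.

0.401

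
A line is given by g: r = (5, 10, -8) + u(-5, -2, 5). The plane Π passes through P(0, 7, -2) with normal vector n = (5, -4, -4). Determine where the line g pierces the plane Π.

(0, 8, -3)

Π: n·r = n·P gives 5x - 4y - 4z = -20.
Substitute r = (5, 10, -8) + t(-5, -2, 5) into the plane: 17 + (-37)t = -20, so t = 1.
Intersection: (5, 10, -8) + 1·(-5, -2, 5) = (0, 8, -3).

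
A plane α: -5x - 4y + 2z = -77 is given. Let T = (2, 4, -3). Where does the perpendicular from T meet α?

Foot = T − λn with λ = (n·T − d)/|n|² = (-32 − (-77))/45 = 1.
Foot = (2, 4, -3) − 1·(-5, -4, 2) = (7, 8, -5).

(7, 8, -5)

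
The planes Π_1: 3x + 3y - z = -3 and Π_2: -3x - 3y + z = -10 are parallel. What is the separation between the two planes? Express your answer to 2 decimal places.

Rescale Π_2 by 1/(-1): 3x + 3y - z = 10. Then distance = |-3 − 10| / √19 ≈ 2.98.

2.98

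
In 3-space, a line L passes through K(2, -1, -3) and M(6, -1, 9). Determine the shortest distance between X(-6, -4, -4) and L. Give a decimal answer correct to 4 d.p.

A direction vector for L is M − K = (4, 0, 12).
Taking (2, -1, -3) on L with direction v = (4, 0, 12): w = X − (2, -1, -3) = (-8, -3, -1), and w × v = (-36, 92, 12).
Distance = |w × v| / |v| = √9904 / √160 ≈ 7.8677.

7.8677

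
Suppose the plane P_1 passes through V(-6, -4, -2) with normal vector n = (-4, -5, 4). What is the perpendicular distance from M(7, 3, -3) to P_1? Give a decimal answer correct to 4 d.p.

12.0532

P_1: n·r = n·V gives -4x - 5y + 4z = 36.
n·M − d = (-4)·(7) + (-5)·(3) + (4)·(-3) − 36 = -91; |n| = √57.
Distance = |-91| / √57 = 91/√57 ≈ 12.0532.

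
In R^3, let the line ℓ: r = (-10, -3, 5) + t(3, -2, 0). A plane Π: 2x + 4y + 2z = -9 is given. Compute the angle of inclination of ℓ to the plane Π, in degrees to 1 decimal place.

6.5

sin θ = |n·v| / (|n||v|) = |-2| / (√24 · √13) = 0.11323.
θ ≈ 6.5°.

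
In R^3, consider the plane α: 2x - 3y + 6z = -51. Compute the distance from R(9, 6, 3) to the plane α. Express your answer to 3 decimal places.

n·R − d = (2)·(9) + (-3)·(6) + (6)·(3) − (-51) = 69; |n| = √49.
Distance = |69| / √49 = 69/√49 ≈ 9.857.

9.857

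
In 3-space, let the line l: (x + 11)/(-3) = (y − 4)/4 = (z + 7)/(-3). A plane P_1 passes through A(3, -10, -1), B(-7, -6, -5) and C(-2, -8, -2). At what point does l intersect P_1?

l has direction (-3, 4, -3) through (-11, 4, -7).
AB = (-10, 4, -4), AC = (-5, 2, -1); a normal to P_1 is AB × AC = (4, 10, 0).
Using A: P_1 has equation 4x + 10y = -88.
Substitute r = (-11, 4, -7) + t(-3, 4, -3) into the plane: -4 + 28t = -88, so t = -3.
Intersection: (-11, 4, -7) + (-3)·(-3, 4, -3) = (-2, -8, 2).

(-2, -8, 2)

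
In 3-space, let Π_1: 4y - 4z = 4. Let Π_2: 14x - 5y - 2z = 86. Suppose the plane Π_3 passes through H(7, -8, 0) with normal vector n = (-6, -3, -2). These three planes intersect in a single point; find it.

Π_3: n·r = n·H gives -6x - 3y - 2z = -18.
Solving the 3×3 linear system 4y - 4z = 4, 14x - 5y - 2z = 86, -6x - 3y - 2z = -18 (e.g. by elimination or Cramer's rule, determinant = 448) gives (5, -2, -3).

(5, -2, -3)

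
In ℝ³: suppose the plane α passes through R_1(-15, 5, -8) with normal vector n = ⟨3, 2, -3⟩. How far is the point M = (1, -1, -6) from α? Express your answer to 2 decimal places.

α: n·r = n·R_1 gives 3x + 2y - 3z = -11.
n·M − d = (3)·(1) + (2)·(-1) + (-3)·(-6) − (-11) = 30; |n| = √22.
Distance = |30| / √22 = 30/√22 ≈ 6.40.

6.40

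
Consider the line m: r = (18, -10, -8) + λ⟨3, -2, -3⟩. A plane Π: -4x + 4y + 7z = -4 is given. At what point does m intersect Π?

(6, -2, 4)

Substitute r = (18, -10, -8) + t(3, -2, -3) into the plane: -168 + (-41)t = -4, so t = -4.
Intersection: (18, -10, -8) + (-4)·(3, -2, -3) = (6, -2, 4).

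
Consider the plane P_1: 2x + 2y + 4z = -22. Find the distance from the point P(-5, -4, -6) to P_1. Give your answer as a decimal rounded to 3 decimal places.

n·P − d = (2)·(-5) + (2)·(-4) + (4)·(-6) − (-22) = -20; |n| = √24.
Distance = |-20| / √24 = 20/√24 ≈ 4.082.

4.082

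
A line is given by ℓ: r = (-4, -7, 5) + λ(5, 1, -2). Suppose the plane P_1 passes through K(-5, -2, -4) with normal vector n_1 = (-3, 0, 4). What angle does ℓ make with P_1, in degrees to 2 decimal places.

57.12

P_1: n_1·r = n_1·K gives -3x + 4z = -1.
sin θ = |n·v| / (|n||v|) = |-23| / (√25 · √30) = 0.83984.
θ ≈ 57.12°.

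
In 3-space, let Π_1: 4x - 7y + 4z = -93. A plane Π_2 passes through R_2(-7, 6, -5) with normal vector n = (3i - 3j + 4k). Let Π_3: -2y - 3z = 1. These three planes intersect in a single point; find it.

Π_2: n·r = n·R_2 gives 3x - 3y + 4z = -59.
Solving the 3×3 linear system 4x - 7y + 4z = -93, 3x - 3y + 4z = -59, -2y - 3z = 1 (e.g. by elimination or Cramer's rule, determinant = -19) gives (-6, 7, -5).

(-6, 7, -5)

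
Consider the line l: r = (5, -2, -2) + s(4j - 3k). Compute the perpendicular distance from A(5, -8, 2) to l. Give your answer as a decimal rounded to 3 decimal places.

Taking (5, -2, -2) on l with direction v = (0, 4, -3): w = A − (5, -2, -2) = (0, -6, 4), and w × v = (2, 0, 0).
Distance = |w × v| / |v| = √4 / √25 ≈ 0.400.

0.400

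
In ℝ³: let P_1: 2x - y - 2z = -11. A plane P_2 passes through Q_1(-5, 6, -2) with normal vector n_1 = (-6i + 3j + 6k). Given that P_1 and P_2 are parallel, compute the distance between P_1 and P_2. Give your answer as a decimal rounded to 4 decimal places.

P_2: n_1·r = n_1·Q_1 gives -6x + 3y + 6z = 36.
Rescale P_2 by 1/(-3): 2x - y - 2z = -12. Then distance = |-11 − (-12)| / √9 ≈ 0.3333.

0.3333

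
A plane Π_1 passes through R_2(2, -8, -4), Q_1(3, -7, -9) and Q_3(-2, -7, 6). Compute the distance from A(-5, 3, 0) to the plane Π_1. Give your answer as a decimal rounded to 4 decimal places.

1.3363

R_2Q_1 = (1, 1, -5), R_2Q_3 = (-4, 1, 10); a normal to Π_1 is R_2Q_1 × R_2Q_3 = (15, 10, 5).
Using R_2: Π_1 has equation 15x + 10y + 5z = -70.
n·A − d = (15)·(-5) + (10)·(3) + (5)·(0) − (-70) = 25; |n| = √350.
Distance = |25| / √350 = 25/√350 ≈ 1.3363.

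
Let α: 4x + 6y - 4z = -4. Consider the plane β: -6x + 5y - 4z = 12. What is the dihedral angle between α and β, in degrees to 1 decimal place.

72.3

cos θ = |n₁·n₂| / (|n₁||n₂|) = |22| / (√68 · √77).
θ = arccos(0.30403) ≈ 72.3°.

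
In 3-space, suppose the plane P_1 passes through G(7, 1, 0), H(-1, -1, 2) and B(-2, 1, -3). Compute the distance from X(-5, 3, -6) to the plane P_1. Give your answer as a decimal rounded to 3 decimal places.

1.042

GH = (-8, -2, 2), GB = (-9, 0, -3); a normal to P_1 is GH × GB = (6, -42, -18).
Using G: P_1 has equation 6x - 42y - 18z = 0.
n·X − d = (6)·(-5) + (-42)·(3) + (-18)·(-6) − 0 = -48; |n| = √2124.
Distance = |-48| / √2124 = 48/√2124 ≈ 1.042.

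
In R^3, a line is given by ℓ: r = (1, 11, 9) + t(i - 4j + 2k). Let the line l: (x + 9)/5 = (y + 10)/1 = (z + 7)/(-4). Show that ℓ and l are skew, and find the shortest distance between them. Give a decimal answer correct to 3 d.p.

26.679

l has direction (5, 1, -4) through (-9, -10, -7).
Common perpendicular direction n = (1, -4, 2) × (5, 1, -4) = (14, 14, 21).
With w = (-9, -10, -7) − (1, 11, 9) = (-10, -21, -16), w · n = -770.
Since n ≠ 0 the lines are not parallel, and w · n = -770 ≠ 0 so they do not intersect; hence they are skew.
Distance = |w · n| / |n| = |-770| / √833 ≈ 26.679.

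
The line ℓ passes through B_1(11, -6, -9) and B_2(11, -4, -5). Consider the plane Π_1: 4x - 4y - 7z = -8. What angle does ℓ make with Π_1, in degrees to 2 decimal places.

63.43

A direction vector for ℓ is B_2 − B_1 = (0, 2, 4).
sin θ = |n·v| / (|n||v|) = |-36| / (√81 · √20) = 0.89443.
θ ≈ 63.43°.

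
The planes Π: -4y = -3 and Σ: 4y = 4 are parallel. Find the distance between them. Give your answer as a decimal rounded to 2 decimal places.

0.25

Rescale Σ by 1/(-1): -4y = -4. Then distance = |-3 − (-4)| / √16 ≈ 0.25.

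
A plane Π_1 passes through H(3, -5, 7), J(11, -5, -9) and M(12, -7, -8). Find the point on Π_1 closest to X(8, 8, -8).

(4, 5, -10)

HJ = (8, 0, -16), HM = (9, -2, -15); a normal to Π_1 is HJ × HM = (-32, -24, -16).
Using H: Π_1 has equation -32x - 24y - 16z = -88.
Foot = X − λn with λ = (n·X − d)/|n|² = (-320 − (-88))/1856 = -1/8.
Foot = (8, 8, -8) − (-1/8)·(-32, -24, -16) = (4, 5, -10).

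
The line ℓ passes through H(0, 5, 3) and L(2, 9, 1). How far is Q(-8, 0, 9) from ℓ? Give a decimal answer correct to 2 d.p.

A direction vector for ℓ is L − H = (2, 4, -2).
Taking (0, 5, 3) on ℓ with direction v = (2, 4, -2): w = Q − (0, 5, 3) = (-8, -5, 6), and w × v = (-14, -4, -22).
Distance = |w × v| / |v| = √696 / √24 ≈ 5.39.

5.39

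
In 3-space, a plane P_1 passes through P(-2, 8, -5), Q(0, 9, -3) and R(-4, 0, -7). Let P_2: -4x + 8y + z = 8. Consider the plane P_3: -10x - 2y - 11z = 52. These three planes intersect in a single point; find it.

(-1, 1, -4)

PQ = (2, 1, 2), PR = (-2, -8, -2); a normal to P_1 is PQ × PR = (14, 0, -14).
Using P: P_1 has equation 14x - 14z = 42.
Solving the 3×3 linear system 14x - 14z = 42, -4x + 8y + z = 8, -10x - 2y - 11z = 52 (e.g. by elimination or Cramer's rule, determinant = -2436) gives (-1, 1, -4).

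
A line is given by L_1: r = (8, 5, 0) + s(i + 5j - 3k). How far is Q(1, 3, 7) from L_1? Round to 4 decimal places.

Taking (8, 5, 0) on L_1 with direction v = (1, 5, -3): w = Q − (8, 5, 0) = (-7, -2, 7), and w × v = (-29, -14, -33).
Distance = |w × v| / |v| = √2126 / √35 ≈ 7.7938.

7.7938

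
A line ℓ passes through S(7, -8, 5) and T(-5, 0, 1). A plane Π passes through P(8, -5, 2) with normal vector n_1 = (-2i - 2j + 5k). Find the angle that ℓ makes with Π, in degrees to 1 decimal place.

8.0

A direction vector for ℓ is T − S = (-12, 8, -4).
Π: n_1·r = n_1·P gives -2x - 2y + 5z = 4.
sin θ = |n·v| / (|n||v|) = |-12| / (√33 · √224) = 0.13957.
θ ≈ 8.0°.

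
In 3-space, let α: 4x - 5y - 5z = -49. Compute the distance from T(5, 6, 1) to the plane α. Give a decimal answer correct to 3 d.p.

4.185

n·T − d = (4)·(5) + (-5)·(6) + (-5)·(1) − (-49) = 34; |n| = √66.
Distance = |34| / √66 = 34/√66 ≈ 4.185.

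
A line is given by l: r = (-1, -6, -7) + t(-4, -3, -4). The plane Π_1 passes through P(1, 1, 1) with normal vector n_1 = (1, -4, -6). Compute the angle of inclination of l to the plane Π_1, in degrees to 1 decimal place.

43.4

Π_1: n_1·r = n_1·P gives x - 4y - 6z = -9.
sin θ = |n·v| / (|n||v|) = |32| / (√53 · √41) = 0.68647.
θ ≈ 43.4°.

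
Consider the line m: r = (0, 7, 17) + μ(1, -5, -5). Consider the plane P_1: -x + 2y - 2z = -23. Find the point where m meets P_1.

(3, -8, 2)

Substitute r = (0, 7, 17) + t(1, -5, -5) into the plane: -20 + (-1)t = -23, so t = 3.
Intersection: (0, 7, 17) + 3·(1, -5, -5) = (3, -8, 2).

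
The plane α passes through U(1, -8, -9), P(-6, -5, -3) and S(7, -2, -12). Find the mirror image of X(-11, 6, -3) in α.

(-5, 4, 5)

UP = (-7, 3, 6), US = (6, 6, -3); a normal to α is UP × US = (-45, 15, -60).
Using U: α has equation -45x + 15y - 60z = 375.
λ = (n·X − d)/|n|² = (765 − 375)/5850 = 1/15.
Reflection = X − 2λn = (-11, 6, -3) − (2/15)·(-45, 15, -60) = (-5, 4, 5).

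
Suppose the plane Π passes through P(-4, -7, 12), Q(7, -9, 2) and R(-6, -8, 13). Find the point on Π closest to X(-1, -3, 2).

(3, -6, 7)

PQ = (11, -2, -10), PR = (-2, -1, 1); a normal to Π is PQ × PR = (-12, 9, -15).
Using P: Π has equation -12x + 9y - 15z = -195.
Foot = X − λn with λ = (n·X − d)/|n|² = (-45 − (-195))/450 = 1/3.
Foot = (-1, -3, 2) − (1/3)·(-12, 9, -15) = (3, -6, 7).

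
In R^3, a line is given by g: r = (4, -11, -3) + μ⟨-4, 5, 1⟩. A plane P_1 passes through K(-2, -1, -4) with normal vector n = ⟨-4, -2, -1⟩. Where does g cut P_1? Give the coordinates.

P_1: n·r = n·K gives -4x - 2y - z = 14.
Substitute r = (4, -11, -3) + t(-4, 5, 1) into the plane: 9 + 5t = 14, so t = 1.
Intersection: (4, -11, -3) + 1·(-4, 5, 1) = (0, -6, -2).

(0, -6, -2)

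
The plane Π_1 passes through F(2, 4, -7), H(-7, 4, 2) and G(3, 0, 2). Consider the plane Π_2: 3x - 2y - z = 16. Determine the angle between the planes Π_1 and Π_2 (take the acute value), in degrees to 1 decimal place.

FH = (-9, 0, 9), FG = (1, -4, 9); a normal to Π_1 is FH × FG = (36, 90, 36).
Using F: Π_1 has equation 36x + 90y + 36z = 180.
cos θ = |n₁·n₂| / (|n₁||n₂|) = |-108| / (√10692 · √14).
θ = arccos(0.27915) ≈ 73.8°.

73.8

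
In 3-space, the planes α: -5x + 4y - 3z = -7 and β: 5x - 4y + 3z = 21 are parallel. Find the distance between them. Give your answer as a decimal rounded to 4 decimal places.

1.9799

Rescale β by 1/(-1): -5x + 4y - 3z = -21. Then distance = |-7 − (-21)| / √50 ≈ 1.9799.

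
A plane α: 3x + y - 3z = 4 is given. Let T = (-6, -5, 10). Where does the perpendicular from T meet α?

(3, -2, 1)

Foot = T − λn with λ = (n·T − d)/|n|² = (-53 − 4)/19 = -3.
Foot = (-6, -5, 10) − (-3)·(3, 1, -3) = (3, -2, 1).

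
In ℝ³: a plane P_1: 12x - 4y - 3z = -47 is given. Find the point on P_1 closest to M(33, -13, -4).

Foot = M − λn with λ = (n·M − d)/|n|² = (460 − (-47))/169 = 3.
Foot = (33, -13, -4) − 3·(12, -4, -3) = (-3, -1, 5).

(-3, -1, 5)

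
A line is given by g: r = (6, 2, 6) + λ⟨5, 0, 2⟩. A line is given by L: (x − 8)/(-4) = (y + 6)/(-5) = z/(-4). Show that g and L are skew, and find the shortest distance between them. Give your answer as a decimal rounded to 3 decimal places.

L has direction (-4, -5, -4) through (8, -6, 0).
Common perpendicular direction n = (5, 0, 2) × (-4, -5, -4) = (10, 12, -25).
With w = (8, -6, 0) − (6, 2, 6) = (2, -8, -6), w · n = 74.
Since n ≠ 0 the lines are not parallel, and w · n = 74 ≠ 0 so they do not intersect; hence they are skew.
Distance = |w · n| / |n| = |74| / √869 ≈ 2.510.

2.510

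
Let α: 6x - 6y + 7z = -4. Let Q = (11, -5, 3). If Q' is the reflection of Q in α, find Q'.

λ = (n·Q − d)/|n|² = (117 − (-4))/121 = 1.
Reflection = Q − 2λn = (11, -5, 3) − 2·(6, -6, 7) = (-1, 7, -11).

(-1, 7, -11)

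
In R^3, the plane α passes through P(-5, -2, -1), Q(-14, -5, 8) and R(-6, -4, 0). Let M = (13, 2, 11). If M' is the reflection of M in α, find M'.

PQ = (-9, -3, 9), PR = (-1, -2, 1); a normal to α is PQ × PR = (15, 0, 15).
Using P: α has equation 15x + 15z = -90.
λ = (n·M − d)/|n|² = (360 − (-90))/450 = 1.
Reflection = M − 2λn = (13, 2, 11) − 2·(15, 0, 15) = (-17, 2, -19).

(-17, 2, -19)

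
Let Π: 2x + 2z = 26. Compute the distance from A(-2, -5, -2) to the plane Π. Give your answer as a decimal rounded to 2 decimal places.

12.02

n·A − d = (2)·(-2) + (0)·(-5) + (2)·(-2) − 26 = -34; |n| = √8.
Distance = |-34| / √8 = 34/√8 ≈ 12.02.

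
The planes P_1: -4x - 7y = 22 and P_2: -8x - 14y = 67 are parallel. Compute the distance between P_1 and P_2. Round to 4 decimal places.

1.4264

Rescale P_2 by 1/2: -4x - 7y = 67/2. Then distance = |22 − (67/2)| / √65 ≈ 1.4264.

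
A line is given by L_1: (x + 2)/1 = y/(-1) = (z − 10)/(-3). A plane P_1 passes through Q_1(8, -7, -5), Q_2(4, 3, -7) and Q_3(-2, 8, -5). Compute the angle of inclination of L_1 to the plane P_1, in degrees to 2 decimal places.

L_1 has direction (1, -1, -3) through (-2, 0, 10).
Q_1Q_2 = (-4, 10, -2), Q_1Q_3 = (-10, 15, 0); a normal to P_1 is Q_1Q_2 × Q_1Q_3 = (30, 20, 40).
Using Q_1: P_1 has equation 30x + 20y + 40z = -100.
sin θ = |n·v| / (|n||v|) = |-110| / (√2900 · √11) = 0.61588.
θ ≈ 38.02°.

38.02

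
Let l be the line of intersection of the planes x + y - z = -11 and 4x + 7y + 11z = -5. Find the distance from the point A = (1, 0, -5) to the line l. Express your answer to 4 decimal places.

10.3783

Direction of l: (1, 1, -1) × (4, 7, 11) = (18, -15, 3).
A point on l: solving the two plane equations with x = 0 gives (0, -7, 4).
Taking (0, -7, 4) on l with direction v = (18, -15, 3): w = A − (0, -7, 4) = (1, 7, -9), and w × v = (-114, -165, -141).
Distance = |w × v| / |v| = √60102 / √558 ≈ 10.3783.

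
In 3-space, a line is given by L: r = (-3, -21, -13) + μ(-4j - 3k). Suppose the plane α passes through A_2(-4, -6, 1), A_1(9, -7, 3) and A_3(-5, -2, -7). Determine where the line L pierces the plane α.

A_2A_1 = (13, -1, 2), A_2A_3 = (-1, 4, -8); a normal to α is A_2A_1 × A_2A_3 = (0, 102, 51).
Using A_2: α has equation 102y + 51z = -561.
Substitute r = (-3, -21, -13) + t(0, -4, -3) into the plane: -2805 + (-561)t = -561, so t = -4.
Intersection: (-3, -21, -13) + (-4)·(0, -4, -3) = (-3, -5, -1).

(-3, -5, -1)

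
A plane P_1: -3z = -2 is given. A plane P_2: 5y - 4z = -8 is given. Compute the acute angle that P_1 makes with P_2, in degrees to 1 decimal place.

cos θ = |n₁·n₂| / (|n₁||n₂|) = |12| / (√9 · √41).
θ = arccos(0.62470) ≈ 51.3°.

51.3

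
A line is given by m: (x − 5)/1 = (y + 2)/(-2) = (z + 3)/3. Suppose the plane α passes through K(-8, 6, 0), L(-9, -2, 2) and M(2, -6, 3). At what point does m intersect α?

(7, -6, 3)

m has direction (1, -2, 3) through (5, -2, -3).
KL = (-1, -8, 2), KM = (10, -12, 3); a normal to α is KL × KM = (0, 23, 92).
Using K: α has equation 23y + 92z = 138.
Substitute r = (5, -2, -3) + t(1, -2, 3) into the plane: -322 + 230t = 138, so t = 2.
Intersection: (5, -2, -3) + 2·(1, -2, 3) = (7, -6, 3).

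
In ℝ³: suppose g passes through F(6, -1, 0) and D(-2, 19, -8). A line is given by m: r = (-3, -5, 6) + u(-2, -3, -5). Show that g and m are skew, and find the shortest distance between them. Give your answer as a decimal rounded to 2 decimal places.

11.27

A direction vector for g is D − F = (-8, 20, -8).
Common perpendicular direction n = (-8, 20, -8) × (-2, -3, -5) = (-124, -24, 64).
With w = (-3, -5, 6) − (6, -1, 0) = (-9, -4, 6), w · n = 1596.
Since n ≠ 0 the lines are not parallel, and w · n = 1596 ≠ 0 so they do not intersect; hence they are skew.
Distance = |w · n| / |n| = |1596| / √20048 ≈ 11.27.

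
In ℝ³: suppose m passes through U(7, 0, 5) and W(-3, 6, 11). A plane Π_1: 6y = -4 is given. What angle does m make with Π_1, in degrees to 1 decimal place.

27.2

A direction vector for m is W − U = (-10, 6, 6).
sin θ = |n·v| / (|n||v|) = |36| / (√36 · √172) = 0.45750.
θ ≈ 27.2°.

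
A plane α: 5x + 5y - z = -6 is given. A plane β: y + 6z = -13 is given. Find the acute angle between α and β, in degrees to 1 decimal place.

cos θ = |n₁·n₂| / (|n₁||n₂|) = |-1| / (√51 · √37).
θ = arccos(0.02302) ≈ 88.7°.

88.7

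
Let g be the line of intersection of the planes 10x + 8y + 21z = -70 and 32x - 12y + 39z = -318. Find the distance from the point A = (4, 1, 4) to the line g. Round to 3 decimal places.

11.535

Direction of g: (10, 8, 21) × (32, -12, 39) = (564, 282, -376).
A point on g: solving the two plane equations with x = 0 gives (0, 7, -6).
Taking (0, 7, -6) on g with direction v = (564, 282, -376): w = A − (0, 7, -6) = (4, -6, 10), and w × v = (-564, 7144, 4512).
Distance = |w × v| / |v| = √71712976 / √538996 ≈ 11.535.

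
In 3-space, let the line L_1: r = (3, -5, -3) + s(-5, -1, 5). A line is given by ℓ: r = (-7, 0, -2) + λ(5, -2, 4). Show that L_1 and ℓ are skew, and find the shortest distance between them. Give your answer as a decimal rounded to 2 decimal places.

Common perpendicular direction n = (-5, -1, 5) × (5, -2, 4) = (6, 45, 15).
With w = (-7, 0, -2) − (3, -5, -3) = (-10, 5, 1), w · n = 180.
Since n ≠ 0 the lines are not parallel, and w · n = 180 ≠ 0 so they do not intersect; hence they are skew.
Distance = |w · n| / |n| = |180| / √2286 ≈ 3.76.

3.76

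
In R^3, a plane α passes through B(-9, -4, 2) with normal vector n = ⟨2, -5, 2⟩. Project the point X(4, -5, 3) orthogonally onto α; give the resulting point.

α: n·r = n·B gives 2x - 5y + 2z = 6.
Foot = X − λn with λ = (n·X − d)/|n|² = (39 − 6)/33 = 1.
Foot = (4, -5, 3) − 1·(2, -5, 2) = (2, 0, 1).

(2, 0, 1)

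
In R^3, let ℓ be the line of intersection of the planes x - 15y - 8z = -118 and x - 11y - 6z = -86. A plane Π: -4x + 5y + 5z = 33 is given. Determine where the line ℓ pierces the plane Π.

(3, 7, 2)

Direction of ℓ: (1, -15, -8) × (1, -11, -6) = (2, -2, 4).
A point on ℓ: solving the two plane equations with x = 1 gives (1, 9, -2).
Substitute r = (1, 9, -2) + t(2, -2, 4) into the plane: 31 + 2t = 33, so t = 1.
Intersection: (1, 9, -2) + 1·(2, -2, 4) = (3, 7, 2).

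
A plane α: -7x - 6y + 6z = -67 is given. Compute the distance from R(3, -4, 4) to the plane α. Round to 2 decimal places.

n·R − d = (-7)·(3) + (-6)·(-4) + (6)·(4) − (-67) = 94; |n| = √121.
Distance = |94| / √121 = 94/√121 ≈ 8.55.

8.55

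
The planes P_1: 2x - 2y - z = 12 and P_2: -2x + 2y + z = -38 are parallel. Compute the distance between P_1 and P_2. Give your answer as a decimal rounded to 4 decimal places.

8.6667

Rescale P_2 by 1/(-1): 2x - 2y - z = 38. Then distance = |12 − 38| / √9 ≈ 8.6667.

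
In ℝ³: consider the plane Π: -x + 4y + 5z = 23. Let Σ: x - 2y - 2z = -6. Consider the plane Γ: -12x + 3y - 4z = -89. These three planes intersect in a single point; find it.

Solving the 3×3 linear system -x + 4y + 5z = 23, x - 2y - 2z = -6, -12x + 3y - 4z = -89 (e.g. by elimination or Cramer's rule, determinant = -7) gives (6, 1, 5).

(6, 1, 5)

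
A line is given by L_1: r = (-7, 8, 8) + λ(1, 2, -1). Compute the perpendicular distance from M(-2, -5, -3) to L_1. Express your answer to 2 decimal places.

Taking (-7, 8, 8) on L_1 with direction v = (1, 2, -1): w = M − (-7, 8, 8) = (5, -13, -11), and w × v = (35, -6, 23).
Distance = |w × v| / |v| = √1790 / √6 ≈ 17.27.

17.27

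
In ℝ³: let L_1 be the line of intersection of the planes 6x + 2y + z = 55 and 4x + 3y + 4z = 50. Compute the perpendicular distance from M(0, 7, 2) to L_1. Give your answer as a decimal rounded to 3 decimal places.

Direction of L_1: (6, 2, 1) × (4, 3, 4) = (5, -20, 10).
A point on L_1: solving the two plane equations with x = 7 gives (7, 6, 1).
Taking (7, 6, 1) on L_1 with direction v = (5, -20, 10): w = M − (7, 6, 1) = (-7, 1, 1), and w × v = (30, 75, 135).
Distance = |w × v| / |v| = √24750 / √525 ≈ 6.866.

6.866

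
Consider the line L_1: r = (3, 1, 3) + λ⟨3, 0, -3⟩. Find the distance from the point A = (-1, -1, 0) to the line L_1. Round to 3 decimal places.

Taking (3, 1, 3) on L_1 with direction v = (3, 0, -3): w = A − (3, 1, 3) = (-4, -2, -3), and w × v = (6, -21, 6).
Distance = |w × v| / |v| = √513 / √18 ≈ 5.339.

5.339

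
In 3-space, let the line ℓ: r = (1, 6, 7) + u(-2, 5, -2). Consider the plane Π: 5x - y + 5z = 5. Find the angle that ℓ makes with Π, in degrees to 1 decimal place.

sin θ = |n·v| / (|n||v|) = |-25| / (√51 · √33) = 0.60939.
θ ≈ 37.5°.

37.5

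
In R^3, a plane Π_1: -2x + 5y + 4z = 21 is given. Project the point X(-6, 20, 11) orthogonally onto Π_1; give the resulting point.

(0, 5, -1)

Foot = X − λn with λ = (n·X − d)/|n|² = (156 − 21)/45 = 3.
Foot = (-6, 20, 11) − 3·(-2, 5, 4) = (0, 5, -1).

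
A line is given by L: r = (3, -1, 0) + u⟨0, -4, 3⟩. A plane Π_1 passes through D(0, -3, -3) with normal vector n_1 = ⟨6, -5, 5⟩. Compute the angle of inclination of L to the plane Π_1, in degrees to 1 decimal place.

Π_1: n_1·r = n_1·D gives 6x - 5y + 5z = 0.
sin θ = |n·v| / (|n||v|) = |35| / (√86 · √25) = 0.75483.
θ ≈ 49.0°.

49.0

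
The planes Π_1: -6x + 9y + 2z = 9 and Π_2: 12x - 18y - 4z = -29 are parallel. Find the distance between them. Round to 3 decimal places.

0.500

Rescale Π_2 by 1/(-2): -6x + 9y + 2z = 29/2. Then distance = |9 − (29/2)| / √121 ≈ 0.500.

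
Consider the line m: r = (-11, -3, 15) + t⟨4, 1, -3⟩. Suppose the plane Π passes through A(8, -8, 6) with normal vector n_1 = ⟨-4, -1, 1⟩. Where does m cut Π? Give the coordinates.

(5, 1, 3)

Π: n_1·r = n_1·A gives -4x - y + z = -18.
Substitute r = (-11, -3, 15) + t(4, 1, -3) into the plane: 62 + (-20)t = -18, so t = 4.
Intersection: (-11, -3, 15) + 4·(4, 1, -3) = (5, 1, 3).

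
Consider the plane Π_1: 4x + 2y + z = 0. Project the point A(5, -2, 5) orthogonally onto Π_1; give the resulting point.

Foot = A − λn with λ = (n·A − d)/|n|² = (21 − 0)/21 = 1.
Foot = (5, -2, 5) − 1·(4, 2, 1) = (1, -4, 4).

(1, -4, 4)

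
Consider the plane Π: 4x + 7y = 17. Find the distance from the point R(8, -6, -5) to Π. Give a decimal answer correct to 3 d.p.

3.349

n·R − d = (4)·(8) + (7)·(-6) + (0)·(-5) − 17 = -27; |n| = √65.
Distance = |-27| / √65 = 27/√65 ≈ 3.349.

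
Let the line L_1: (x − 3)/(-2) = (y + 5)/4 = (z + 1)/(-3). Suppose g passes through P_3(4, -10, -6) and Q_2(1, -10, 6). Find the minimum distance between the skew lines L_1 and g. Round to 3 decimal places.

2.976

L_1 has direction (-2, 4, -3) through (3, -5, -1).
A direction vector for g is Q_2 − P_3 = (-3, 0, 12).
Common perpendicular direction n = (-2, 4, -3) × (-3, 0, 12) = (48, 33, 12).
With w = (4, -10, -6) − (3, -5, -1) = (1, -5, -5), w · n = -177.
Distance = |w · n| / |n| = |-177| / √3537 ≈ 2.976.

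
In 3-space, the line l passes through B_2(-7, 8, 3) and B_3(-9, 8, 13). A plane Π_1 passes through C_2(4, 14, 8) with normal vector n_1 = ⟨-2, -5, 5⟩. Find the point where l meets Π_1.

(-6, 8, -2)

A direction vector for l is B_3 − B_2 = (-2, 0, 10).
Π_1: n_1·r = n_1·C_2 gives -2x - 5y + 5z = -38.
Substitute r = (-7, 8, 3) + t(-2, 0, 10) into the plane: -11 + 54t = -38, so t = -1/2.
Intersection: (-7, 8, 3) + (-1/2)·(-2, 0, 10) = (-6, 8, -2).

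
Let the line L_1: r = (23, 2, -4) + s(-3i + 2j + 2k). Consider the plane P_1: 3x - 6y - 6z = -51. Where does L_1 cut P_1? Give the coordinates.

(11, 10, 4)

Substitute r = (23, 2, -4) + t(-3, 2, 2) into the plane: 81 + (-33)t = -51, so t = 4.
Intersection: (23, 2, -4) + 4·(-3, 2, 2) = (11, 10, 4).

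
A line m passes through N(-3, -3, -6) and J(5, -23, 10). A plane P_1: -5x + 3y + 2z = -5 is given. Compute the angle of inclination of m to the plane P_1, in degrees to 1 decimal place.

A direction vector for m is J − N = (8, -20, 16).
sin θ = |n·v| / (|n||v|) = |-68| / (√38 · √720) = 0.41110.
θ ≈ 24.3°.

24.3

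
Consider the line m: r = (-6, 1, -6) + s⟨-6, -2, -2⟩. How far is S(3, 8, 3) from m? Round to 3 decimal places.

6.551

Taking (-6, 1, -6) on m with direction v = (-6, -2, -2): w = S − (-6, 1, -6) = (9, 7, 9), and w × v = (4, -36, 24).
Distance = |w × v| / |v| = √1888 / √44 ≈ 6.551.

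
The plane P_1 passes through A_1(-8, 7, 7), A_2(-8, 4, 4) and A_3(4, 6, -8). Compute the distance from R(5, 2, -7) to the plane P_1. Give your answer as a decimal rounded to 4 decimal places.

3.3636

A_1A_2 = (0, -3, -3), A_1A_3 = (12, -1, -15); a normal to P_1 is A_1A_2 × A_1A_3 = (42, -36, 36).
Using A_1: P_1 has equation 42x - 36y + 36z = -336.
n·R − d = (42)·(5) + (-36)·(2) + (36)·(-7) − (-336) = 222; |n| = √4356.
Distance = |222| / √4356 = 222/√4356 ≈ 3.3636.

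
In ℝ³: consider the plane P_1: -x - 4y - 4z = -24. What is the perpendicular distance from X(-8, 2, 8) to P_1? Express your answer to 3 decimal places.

n·X − d = (-1)·(-8) + (-4)·(2) + (-4)·(8) − (-24) = -8; |n| = √33.
Distance = |-8| / √33 = 8/√33 ≈ 1.393.

1.393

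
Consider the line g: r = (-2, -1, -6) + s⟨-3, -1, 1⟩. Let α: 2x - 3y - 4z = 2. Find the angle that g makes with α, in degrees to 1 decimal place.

23.1

sin θ = |n·v| / (|n||v|) = |-7| / (√29 · √11) = 0.39192.
θ ≈ 23.1°.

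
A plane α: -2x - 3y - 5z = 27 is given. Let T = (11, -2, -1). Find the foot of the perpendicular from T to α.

(9, -5, -6)

Foot = T − λn with λ = (n·T − d)/|n|² = (-11 − 27)/38 = -1.
Foot = (11, -2, -1) − (-1)·(-2, -3, -5) = (9, -5, -6).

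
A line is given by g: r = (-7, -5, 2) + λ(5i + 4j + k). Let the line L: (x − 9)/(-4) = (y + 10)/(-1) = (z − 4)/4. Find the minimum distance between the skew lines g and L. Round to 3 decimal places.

13.184

L has direction (-4, -1, 4) through (9, -10, 4).
Common perpendicular direction n = (5, 4, 1) × (-4, -1, 4) = (17, -24, 11).
With w = (9, -10, 4) − (-7, -5, 2) = (16, -5, 2), w · n = 414.
Distance = |w · n| / |n| = |414| / √986 ≈ 13.184.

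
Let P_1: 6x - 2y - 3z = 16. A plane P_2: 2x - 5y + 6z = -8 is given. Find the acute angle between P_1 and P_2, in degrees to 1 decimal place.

cos θ = |n₁·n₂| / (|n₁||n₂|) = |4| / (√49 · √65).
θ = arccos(0.07088) ≈ 85.9°.

85.9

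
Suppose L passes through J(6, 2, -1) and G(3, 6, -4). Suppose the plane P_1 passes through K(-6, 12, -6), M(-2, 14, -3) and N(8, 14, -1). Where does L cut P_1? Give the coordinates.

A direction vector for L is G − J = (-3, 4, -3).
KM = (4, 2, 3), KN = (14, 2, 5); a normal to P_1 is KM × KN = (4, 22, -20).
Using K: P_1 has equation 4x + 22y - 20z = 360.
Substitute r = (6, 2, -1) + t(-3, 4, -3) into the plane: 88 + 136t = 360, so t = 2.
Intersection: (6, 2, -1) + 2·(-3, 4, -3) = (0, 10, -7).

(0, 10, -7)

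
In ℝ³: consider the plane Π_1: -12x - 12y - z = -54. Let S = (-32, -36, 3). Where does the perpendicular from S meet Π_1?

(4, 0, 6)

Foot = S − λn with λ = (n·S − d)/|n|² = (813 − (-54))/289 = 3.
Foot = (-32, -36, 3) − 3·(-12, -12, -1) = (4, 0, 6).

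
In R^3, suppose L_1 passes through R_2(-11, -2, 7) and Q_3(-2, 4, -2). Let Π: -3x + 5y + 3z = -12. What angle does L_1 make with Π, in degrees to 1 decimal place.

A direction vector for L_1 is Q_3 − R_2 = (9, 6, -9).
sin θ = |n·v| / (|n||v|) = |-24| / (√43 · √198) = 0.26010.
θ ≈ 15.1°.

15.1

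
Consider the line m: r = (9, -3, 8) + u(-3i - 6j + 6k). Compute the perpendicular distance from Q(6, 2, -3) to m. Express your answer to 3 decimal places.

Taking (9, -3, 8) on m with direction v = (-3, -6, 6): w = Q − (9, -3, 8) = (-3, 5, -11), and w × v = (-36, 51, 33).
Distance = |w × v| / |v| = √4986 / √81 ≈ 7.846.

7.846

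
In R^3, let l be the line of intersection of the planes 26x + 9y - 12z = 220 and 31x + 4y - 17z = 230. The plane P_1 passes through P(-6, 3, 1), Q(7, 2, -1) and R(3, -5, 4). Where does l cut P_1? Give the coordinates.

(5, 6, -3)

Direction of l: (26, 9, -12) × (31, 4, -17) = (-105, 70, -175).
A point on l: solving the two plane equations with x = 14 gives (14, 0, 12).
PQ = (13, -1, -2), PR = (9, -8, 3); a normal to P_1 is PQ × PR = (-19, -57, -95).
Using P: P_1 has equation -19x - 57y - 95z = -152.
Substitute r = (14, 0, 12) + t(-105, 70, -175) into the plane: -1406 + 14630t = -152, so t = 3/35.
Intersection: (14, 0, 12) + (3/35)·(-105, 70, -175) = (5, 6, -3).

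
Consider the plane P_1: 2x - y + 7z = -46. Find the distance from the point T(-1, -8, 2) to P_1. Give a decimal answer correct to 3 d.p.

n·T − d = (2)·(-1) + (-1)·(-8) + (7)·(2) − (-46) = 66; |n| = √54.
Distance = |66| / √54 = 66/√54 ≈ 8.981.

8.981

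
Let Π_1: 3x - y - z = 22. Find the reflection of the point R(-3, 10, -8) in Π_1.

(15, 4, -14)

λ = (n·R − d)/|n|² = (-11 − 22)/11 = -3.
Reflection = R − 2λn = (-3, 10, -8) − (-6)·(3, -1, -1) = (15, 4, -14).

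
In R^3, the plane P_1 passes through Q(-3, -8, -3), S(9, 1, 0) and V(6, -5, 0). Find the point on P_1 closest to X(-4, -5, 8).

(0, -7, -2)

QS = (12, 9, 3), QV = (9, 3, 3); a normal to P_1 is QS × QV = (18, -9, -45).
Using Q: P_1 has equation 18x - 9y - 45z = 153.
Foot = X − λn with λ = (n·X − d)/|n|² = (-387 − 153)/2430 = -2/9.
Foot = (-4, -5, 8) − (-2/9)·(18, -9, -45) = (0, -7, -2).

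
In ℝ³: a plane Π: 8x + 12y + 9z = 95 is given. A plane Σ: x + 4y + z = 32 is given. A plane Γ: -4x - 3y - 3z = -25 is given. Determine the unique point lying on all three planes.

Solving the 3×3 linear system 8x + 12y + 9z = 95, x + 4y + z = 32, -4x - 3y - 3z = -25 (e.g. by elimination or Cramer's rule, determinant = 33) gives (1, 8, -1).

(1, 8, -1)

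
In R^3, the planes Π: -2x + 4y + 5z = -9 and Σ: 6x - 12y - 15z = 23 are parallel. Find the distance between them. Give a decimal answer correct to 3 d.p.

0.199

Rescale Σ by 1/(-3): -2x + 4y + 5z = -23/3. Then distance = |-9 − (-23/3)| / √45 ≈ 0.199.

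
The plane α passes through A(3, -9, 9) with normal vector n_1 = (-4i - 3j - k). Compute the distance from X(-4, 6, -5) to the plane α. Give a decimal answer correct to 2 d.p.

0.59

α: n_1·r = n_1·A gives -4x - 3y - z = 6.
n·X − d = (-4)·(-4) + (-3)·(6) + (-1)·(-5) − 6 = -3; |n| = √26.
Distance = |-3| / √26 = 3/√26 ≈ 0.59.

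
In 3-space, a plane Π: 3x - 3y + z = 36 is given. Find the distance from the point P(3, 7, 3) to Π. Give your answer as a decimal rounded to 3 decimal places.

10.324

n·P − d = (3)·(3) + (-3)·(7) + (1)·(3) − 36 = -45; |n| = √19.
Distance = |-45| / √19 = 45/√19 ≈ 10.324.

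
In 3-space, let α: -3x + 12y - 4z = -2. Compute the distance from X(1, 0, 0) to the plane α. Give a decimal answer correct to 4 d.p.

n·X − d = (-3)·(1) + (12)·(0) + (-4)·(0) − (-2) = -1; |n| = √169.
Distance = |-1| / √169 = 1/√169 ≈ 0.0769.

0.0769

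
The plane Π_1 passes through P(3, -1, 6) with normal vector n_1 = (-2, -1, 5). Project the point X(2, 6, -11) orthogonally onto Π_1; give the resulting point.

(-4, 3, 4)

Π_1: n_1·r = n_1·P gives -2x - y + 5z = 25.
Foot = X − λn with λ = (n·X − d)/|n|² = (-65 − 25)/30 = -3.
Foot = (2, 6, -11) − (-3)·(-2, -1, 5) = (-4, 3, 4).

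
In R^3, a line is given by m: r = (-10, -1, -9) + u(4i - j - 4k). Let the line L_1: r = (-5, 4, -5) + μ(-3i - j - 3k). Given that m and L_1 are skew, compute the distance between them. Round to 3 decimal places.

Common perpendicular direction n = (4, -1, -4) × (-3, -1, -3) = (-1, 24, -7).
With w = (-5, 4, -5) − (-10, -1, -9) = (5, 5, 4), w · n = 87.
Distance = |w · n| / |n| = |87| / √626 ≈ 3.477.

3.477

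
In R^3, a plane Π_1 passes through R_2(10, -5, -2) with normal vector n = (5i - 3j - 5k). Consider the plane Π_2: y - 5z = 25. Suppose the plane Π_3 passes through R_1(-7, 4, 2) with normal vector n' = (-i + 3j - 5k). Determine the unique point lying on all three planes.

Π_1: n·r = n·R_2 gives 5x - 3y - 5z = 75.
Π_3: n'·r = n'·R_1 gives -x + 3y - 5z = 9.
Solving the 3×3 linear system 5x - 3y - 5z = 75, y - 5z = 25, -x + 3y - 5z = 9 (e.g. by elimination or Cramer's rule, determinant = 30) gives (6, -5, -6).

(6, -5, -6)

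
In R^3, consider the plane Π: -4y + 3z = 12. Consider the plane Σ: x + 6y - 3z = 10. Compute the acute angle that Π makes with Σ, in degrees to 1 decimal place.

13.3

cos θ = |n₁·n₂| / (|n₁||n₂|) = |-33| / (√25 · √46).
θ = arccos(0.97312) ≈ 13.3°.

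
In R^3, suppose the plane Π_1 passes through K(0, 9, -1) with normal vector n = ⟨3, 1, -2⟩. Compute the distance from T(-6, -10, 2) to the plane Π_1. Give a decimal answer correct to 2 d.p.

Π_1: n·r = n·K gives 3x + y - 2z = 11.
n·T − d = (3)·(-6) + (1)·(-10) + (-2)·(2) − 11 = -43; |n| = √14.
Distance = |-43| / √14 = 43/√14 ≈ 11.49.

11.49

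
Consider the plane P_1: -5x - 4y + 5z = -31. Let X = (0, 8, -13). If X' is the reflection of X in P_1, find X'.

(-10, 0, -3)

λ = (n·X − d)/|n|² = (-97 − (-31))/66 = -1.
Reflection = X − 2λn = (0, 8, -13) − (-2)·(-5, -4, 5) = (-10, 0, -3).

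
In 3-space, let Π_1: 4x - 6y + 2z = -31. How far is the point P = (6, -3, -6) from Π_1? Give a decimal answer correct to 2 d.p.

n·P − d = (4)·(6) + (-6)·(-3) + (2)·(-6) − (-31) = 61; |n| = √56.
Distance = |61| / √56 = 61/√56 ≈ 8.15.

8.15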